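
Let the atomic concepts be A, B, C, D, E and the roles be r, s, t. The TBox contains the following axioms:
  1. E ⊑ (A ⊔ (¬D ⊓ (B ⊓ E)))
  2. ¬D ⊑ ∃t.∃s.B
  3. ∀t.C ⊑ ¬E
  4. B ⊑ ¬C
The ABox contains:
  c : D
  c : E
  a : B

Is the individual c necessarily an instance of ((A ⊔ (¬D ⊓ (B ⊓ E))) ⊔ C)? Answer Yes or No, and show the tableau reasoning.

1. c : ((A ⊔ (¬D ⊓ (B ⊓ E))) ⊔ C)?  L(c) = {D, E} ∪ {((¬A ⊓ (D ⊔ (¬B ⊔ ¬E))) ⊓ ¬C)}
   clash {E, ¬E} at c — c ∈ ((A ⊔ (¬D ⊓ (B ⊓ E))) ⊔ C)
2. Hence c : ((A ⊔ (¬D ⊓ (B ⊓ E))) ⊔ C): entailed.

Yes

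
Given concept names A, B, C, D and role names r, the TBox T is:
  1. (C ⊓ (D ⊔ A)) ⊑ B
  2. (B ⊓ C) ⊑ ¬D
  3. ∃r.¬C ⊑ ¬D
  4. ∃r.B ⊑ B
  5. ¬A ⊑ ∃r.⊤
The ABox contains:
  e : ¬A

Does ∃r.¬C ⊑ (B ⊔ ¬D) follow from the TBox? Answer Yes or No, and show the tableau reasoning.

1. ∃r.¬C ⊑ (B ⊔ ¬D)  ⇔  (∃r.¬C ⊓ (¬B ⊓ D)) unsat w.r.t. T
   all branches close; clash {D, ¬D} at x₀
2. Hence ∃r.¬C ⊑ (B ⊔ ¬D): entailed.

Yes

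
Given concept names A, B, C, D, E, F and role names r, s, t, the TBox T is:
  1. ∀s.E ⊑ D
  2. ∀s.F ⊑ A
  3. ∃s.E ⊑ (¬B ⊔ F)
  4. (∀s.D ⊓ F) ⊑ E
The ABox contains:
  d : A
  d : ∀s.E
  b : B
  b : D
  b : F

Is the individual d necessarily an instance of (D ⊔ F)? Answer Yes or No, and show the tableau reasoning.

Yes

1. d : (D ⊔ F)?  L(d) = {A, ∀s.E} ∪ {(¬D ⊓ ¬F)}
   clash {F, ¬F} at d — d ∈ (D ⊔ F)
2. Hence d : (D ⊔ F): entailed.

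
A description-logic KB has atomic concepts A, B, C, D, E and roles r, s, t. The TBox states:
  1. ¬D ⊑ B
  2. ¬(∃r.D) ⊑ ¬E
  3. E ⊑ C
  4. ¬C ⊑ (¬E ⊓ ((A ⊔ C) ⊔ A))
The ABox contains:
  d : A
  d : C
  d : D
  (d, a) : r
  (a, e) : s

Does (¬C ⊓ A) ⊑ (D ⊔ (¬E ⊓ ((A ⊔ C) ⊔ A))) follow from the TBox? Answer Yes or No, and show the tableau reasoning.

1. (¬C ⊓ A) ⊑ (D ⊔ (¬E ⊓ ((A ⊔ C) ⊔ A)))  ⇔  ((¬C ⊓ A) ⊓ (¬D ⊓ (E ⊔ ((¬A ⊓ ¬C) ⊓ ¬A)))) unsat w.r.t. T
   all branches close; clash {C, ¬C} at x₀
2. Hence (¬C ⊓ A) ⊑ (D ⊔ (¬E ⊓ ((A ⊔ C) ⊔ A))): entailed.

Yes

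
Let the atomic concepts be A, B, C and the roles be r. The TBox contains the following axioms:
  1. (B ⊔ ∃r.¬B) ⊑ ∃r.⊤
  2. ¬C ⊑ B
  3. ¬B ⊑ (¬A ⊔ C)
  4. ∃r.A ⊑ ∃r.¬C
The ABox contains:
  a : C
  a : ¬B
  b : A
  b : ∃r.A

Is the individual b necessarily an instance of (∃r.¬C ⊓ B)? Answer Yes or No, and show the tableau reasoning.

1. b : (∃r.¬C ⊓ B)?  L(b) = {A, ∃r.A} ∪ {(∀r.C ⊔ ¬B)}
   apply at b: ∃r.A⊑∃r.¬C
   open: L(b) ⊇ {A, C, ¬B, ∀r.B, ∃r.A, …} (+ ∃-successors) — b ∉ (∃r.¬C ⊓ B) possible
2. Hence b : (∃r.¬C ⊓ B): not entailed.

No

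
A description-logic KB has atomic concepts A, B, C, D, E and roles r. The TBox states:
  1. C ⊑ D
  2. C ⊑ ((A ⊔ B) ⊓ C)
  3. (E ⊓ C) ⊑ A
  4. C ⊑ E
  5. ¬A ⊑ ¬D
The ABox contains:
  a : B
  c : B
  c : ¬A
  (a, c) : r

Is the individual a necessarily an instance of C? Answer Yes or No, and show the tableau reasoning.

No

1. a : C?  L(a) = {B} ∪ {¬C}
   open: L(a) ⊇ {A, B, ¬C} — a ∉ C possible
2. Hence a : C: not entailed.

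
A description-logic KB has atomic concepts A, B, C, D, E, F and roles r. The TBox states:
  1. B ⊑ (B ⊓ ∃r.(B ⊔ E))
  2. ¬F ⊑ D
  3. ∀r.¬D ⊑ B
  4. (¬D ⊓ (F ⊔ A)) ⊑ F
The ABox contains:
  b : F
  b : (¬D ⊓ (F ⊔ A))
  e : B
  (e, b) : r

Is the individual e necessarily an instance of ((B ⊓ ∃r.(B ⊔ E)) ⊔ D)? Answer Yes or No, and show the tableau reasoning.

1. e : ((B ⊓ ∃r.(B ⊔ E)) ⊔ D)?  L(e) = {B} ∪ {((¬B ⊔ ∀r.(¬B ⊓ ¬E)) ⊓ ¬D)}
   clash {D, ¬D} at e — e ∈ ((B ⊓ ∃r.(B ⊔ E)) ⊔ D)
2. Hence e : ((B ⊓ ∃r.(B ⊔ E)) ⊔ D): entailed.

Yes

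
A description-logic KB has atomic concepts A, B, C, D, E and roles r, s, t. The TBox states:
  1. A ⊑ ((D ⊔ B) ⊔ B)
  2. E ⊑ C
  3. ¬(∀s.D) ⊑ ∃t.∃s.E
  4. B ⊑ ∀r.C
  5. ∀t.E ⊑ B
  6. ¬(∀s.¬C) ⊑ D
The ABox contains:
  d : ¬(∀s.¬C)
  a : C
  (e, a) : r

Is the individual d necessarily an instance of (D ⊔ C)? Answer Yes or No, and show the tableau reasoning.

1. d : (D ⊔ C)?  L(d) = {¬(∀s.¬C)} ∪ {(¬D ⊓ ¬C)}
   clash {C, ¬C} at d — d ∈ (D ⊔ C)
2. Hence d : (D ⊔ C): entailed.

Yes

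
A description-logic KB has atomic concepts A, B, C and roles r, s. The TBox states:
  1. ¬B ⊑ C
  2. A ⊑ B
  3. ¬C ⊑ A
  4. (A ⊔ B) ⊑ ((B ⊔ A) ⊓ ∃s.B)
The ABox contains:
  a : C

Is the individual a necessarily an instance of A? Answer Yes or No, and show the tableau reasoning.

No

1. a : A?  L(a) = {C} ∪ {¬A}
   open: L(a) ⊇ {C, ¬A, ¬B} — a ∉ A possible
2. Hence a : A: not entailed.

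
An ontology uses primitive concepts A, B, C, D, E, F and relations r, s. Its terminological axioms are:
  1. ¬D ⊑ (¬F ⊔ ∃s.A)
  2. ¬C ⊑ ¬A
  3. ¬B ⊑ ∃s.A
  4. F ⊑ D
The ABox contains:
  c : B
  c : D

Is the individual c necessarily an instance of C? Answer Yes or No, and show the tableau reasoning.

No

1. c : C?  L(c) = {B, D} ∪ {¬C}
   apply at c: ¬C⊑¬A
   open: L(c) ⊇ {B, D, ¬A, ¬C} — c ∉ C possible
2. Hence c : C: not entailed.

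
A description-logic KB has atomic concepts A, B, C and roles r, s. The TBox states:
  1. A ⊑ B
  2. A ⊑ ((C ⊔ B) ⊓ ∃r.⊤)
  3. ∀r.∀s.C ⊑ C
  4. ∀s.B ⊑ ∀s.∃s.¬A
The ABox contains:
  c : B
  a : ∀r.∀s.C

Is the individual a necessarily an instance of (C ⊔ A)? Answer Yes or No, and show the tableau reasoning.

1. a : (C ⊔ A)?  L(a) = {∀r.∀s.C} ∪ {(¬C ⊓ ¬A)}
   clash {C, ¬C} at a — a ∈ (C ⊔ A)
2. Hence a : (C ⊔ A): entailed.

Yes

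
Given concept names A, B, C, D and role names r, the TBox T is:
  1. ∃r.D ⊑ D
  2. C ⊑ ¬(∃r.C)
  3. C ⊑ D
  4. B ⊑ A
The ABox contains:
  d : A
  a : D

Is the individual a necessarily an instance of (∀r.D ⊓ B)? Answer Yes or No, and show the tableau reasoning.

1. a : (∀r.D ⊓ B)?  L(a) = {D} ∪ {(∃r.¬D ⊔ ¬B)}
   open: L(a) ⊇ {D, ¬B, ¬C} — a ∉ (∀r.D ⊓ B) possible
2. Hence a : (∀r.D ⊓ B): not entailed.

No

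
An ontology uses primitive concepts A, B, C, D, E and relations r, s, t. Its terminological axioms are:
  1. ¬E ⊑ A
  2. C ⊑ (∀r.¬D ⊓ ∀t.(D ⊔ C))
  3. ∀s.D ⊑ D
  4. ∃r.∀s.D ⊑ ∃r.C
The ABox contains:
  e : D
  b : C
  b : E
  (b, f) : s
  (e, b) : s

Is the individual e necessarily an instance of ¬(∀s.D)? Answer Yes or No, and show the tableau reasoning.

1. e : ¬(∀s.D)?  L(e) = {D} ∪ {∀s.D}
   open: L(e) ⊇ {D, E, ¬C, ∀r.∃s.¬D, ∀s.D} — e ∉ ¬(∀s.D) possible
2. Hence e : ¬(∀s.D): not entailed.

No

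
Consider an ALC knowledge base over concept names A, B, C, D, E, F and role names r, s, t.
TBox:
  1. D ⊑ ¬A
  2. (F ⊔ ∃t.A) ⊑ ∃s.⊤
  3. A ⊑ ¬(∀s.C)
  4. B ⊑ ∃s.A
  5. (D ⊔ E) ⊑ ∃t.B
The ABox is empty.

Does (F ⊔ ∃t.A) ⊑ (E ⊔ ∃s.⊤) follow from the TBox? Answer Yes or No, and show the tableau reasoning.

Yes

1. (F ⊔ ∃t.A) ⊑ (E ⊔ ∃s.⊤)  ⇔  ((F ⊔ ∃t.A) ⊓ (¬E ⊓ ∀s.⊥)) unsat w.r.t. T
   all branches close; clash ⊥ at an ∃-successor
2. Hence (F ⊔ ∃t.A) ⊑ (E ⊔ ∃s.⊤): entailed.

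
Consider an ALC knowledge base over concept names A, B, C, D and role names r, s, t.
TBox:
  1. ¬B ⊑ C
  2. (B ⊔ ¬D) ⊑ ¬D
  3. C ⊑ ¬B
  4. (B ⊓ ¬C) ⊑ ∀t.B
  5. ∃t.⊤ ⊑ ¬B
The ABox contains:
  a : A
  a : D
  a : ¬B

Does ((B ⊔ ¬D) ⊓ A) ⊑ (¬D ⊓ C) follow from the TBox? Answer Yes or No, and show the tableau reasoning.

No

1. ((B ⊔ ¬D) ⊓ A) ⊑ (¬D ⊓ C)  ⇔  (((B ⊔ ¬D) ⊓ A) ⊓ (D ⊔ ¬C)) unsat w.r.t. T
   apply at x₀: (B ⊔ ¬D)⊑¬D
   open: L(x₀) ⊇ {A, B, ¬C, ¬D, ∀t.B, …}
2. Hence ((B ⊔ ¬D) ⊓ A) ⊑ (¬D ⊓ C): not entailed.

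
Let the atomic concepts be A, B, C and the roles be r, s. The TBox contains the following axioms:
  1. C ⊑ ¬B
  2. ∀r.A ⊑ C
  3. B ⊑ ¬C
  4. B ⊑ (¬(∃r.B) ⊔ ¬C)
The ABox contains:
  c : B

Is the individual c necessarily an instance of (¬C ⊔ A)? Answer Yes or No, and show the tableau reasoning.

Yes

1. c : (¬C ⊔ A)?  L(c) = {B} ∪ {(C ⊓ ¬A)}
   clash {C, ¬C} at c — c ∈ (¬C ⊔ A)
2. Hence c : (¬C ⊔ A): entailed.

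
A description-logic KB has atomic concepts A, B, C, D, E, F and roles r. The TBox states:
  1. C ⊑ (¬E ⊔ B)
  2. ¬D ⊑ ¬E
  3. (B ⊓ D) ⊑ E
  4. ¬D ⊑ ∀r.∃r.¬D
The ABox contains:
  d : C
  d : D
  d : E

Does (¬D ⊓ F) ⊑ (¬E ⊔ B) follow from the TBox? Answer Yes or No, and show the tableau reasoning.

1. (¬D ⊓ F) ⊑ (¬E ⊔ B)  ⇔  ((¬D ⊓ F) ⊓ (E ⊓ ¬B)) unsat w.r.t. T
   all branches close; clash {E, ¬E} at x₀
2. Hence (¬D ⊓ F) ⊑ (¬E ⊔ B): entailed.

Yes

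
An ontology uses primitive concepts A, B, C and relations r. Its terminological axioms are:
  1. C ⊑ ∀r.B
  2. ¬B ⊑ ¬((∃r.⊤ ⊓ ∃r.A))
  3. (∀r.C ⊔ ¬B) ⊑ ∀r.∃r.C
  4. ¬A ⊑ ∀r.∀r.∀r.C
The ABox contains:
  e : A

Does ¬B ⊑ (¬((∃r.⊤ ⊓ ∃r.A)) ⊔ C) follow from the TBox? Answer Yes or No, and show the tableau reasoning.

1. ¬B ⊑ (¬((∃r.⊤ ⊓ ∃r.A)) ⊔ C)  ⇔  (¬B ⊓ ((∃r.⊤ ⊓ ∃r.A) ⊓ ¬C)) unsat w.r.t. T
   all branches close; clash {A, ¬A} at an ∃-successor
2. Hence ¬B ⊑ (¬((∃r.⊤ ⊓ ∃r.A)) ⊔ C): entailed.

Yes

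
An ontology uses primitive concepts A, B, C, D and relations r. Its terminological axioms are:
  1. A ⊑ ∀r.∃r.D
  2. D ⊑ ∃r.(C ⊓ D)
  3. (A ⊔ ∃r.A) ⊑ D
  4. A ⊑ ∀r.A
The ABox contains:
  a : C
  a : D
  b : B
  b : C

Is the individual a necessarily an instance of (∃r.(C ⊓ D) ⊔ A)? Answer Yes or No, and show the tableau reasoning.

1. a : (∃r.(C ⊓ D) ⊔ A)?  L(a) = {C, D} ∪ {(∀r.(¬C ⊔ ¬D) ⊓ ¬A)}
   clash {D, ¬D} at an ∃-successor — a ∈ (∃r.(C ⊓ D) ⊔ A)
2. Hence a : (∃r.(C ⊓ D) ⊔ A): entailed.

Yes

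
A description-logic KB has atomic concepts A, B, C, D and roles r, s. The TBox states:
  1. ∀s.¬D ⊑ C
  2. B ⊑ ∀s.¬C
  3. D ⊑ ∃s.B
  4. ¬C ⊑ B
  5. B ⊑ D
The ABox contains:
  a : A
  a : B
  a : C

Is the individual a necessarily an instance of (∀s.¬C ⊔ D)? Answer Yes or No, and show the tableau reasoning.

Yes

1. a : (∀s.¬C ⊔ D)?  L(a) = {A, B, C} ∪ {(∃s.C ⊓ ¬D)}
   clash {D, ¬D} at a — a ∈ (∀s.¬C ⊔ D)
2. Hence a : (∀s.¬C ⊔ D): entailed.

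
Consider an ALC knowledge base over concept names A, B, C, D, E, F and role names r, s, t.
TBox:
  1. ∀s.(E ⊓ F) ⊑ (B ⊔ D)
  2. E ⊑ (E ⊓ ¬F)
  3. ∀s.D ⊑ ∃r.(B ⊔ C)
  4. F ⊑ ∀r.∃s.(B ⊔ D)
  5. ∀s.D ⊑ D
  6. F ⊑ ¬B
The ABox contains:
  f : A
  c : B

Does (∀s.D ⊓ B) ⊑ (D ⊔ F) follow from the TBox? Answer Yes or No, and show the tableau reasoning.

1. (∀s.D ⊓ B) ⊑ (D ⊔ F)  ⇔  ((∀s.D ⊓ B) ⊓ (¬D ⊓ ¬F)) unsat w.r.t. T
   all branches close; clash {D, ¬D} at x₀
2. Hence (∀s.D ⊓ B) ⊑ (D ⊔ F): entailed.

Yes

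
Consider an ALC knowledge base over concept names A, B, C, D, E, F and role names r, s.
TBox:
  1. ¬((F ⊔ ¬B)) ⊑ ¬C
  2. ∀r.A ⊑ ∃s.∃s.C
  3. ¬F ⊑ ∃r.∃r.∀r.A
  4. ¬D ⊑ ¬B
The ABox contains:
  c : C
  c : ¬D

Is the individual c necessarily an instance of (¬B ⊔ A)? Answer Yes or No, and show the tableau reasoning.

Yes

1. c : (¬B ⊔ A)?  L(c) = {C, ¬D} ∪ {(B ⊓ ¬A)}
   clash {B, ¬B} at c — c ∈ (¬B ⊔ A)
2. Hence c : (¬B ⊔ A): entailed.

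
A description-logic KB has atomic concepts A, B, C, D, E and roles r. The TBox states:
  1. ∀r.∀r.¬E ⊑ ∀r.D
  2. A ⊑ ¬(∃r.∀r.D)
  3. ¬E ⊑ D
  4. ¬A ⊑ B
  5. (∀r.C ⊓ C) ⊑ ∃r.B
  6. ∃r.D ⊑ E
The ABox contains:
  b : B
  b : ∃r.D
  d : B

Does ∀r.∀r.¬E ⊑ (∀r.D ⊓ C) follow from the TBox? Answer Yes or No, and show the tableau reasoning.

No

1. ∀r.∀r.¬E ⊑ (∀r.D ⊓ C)  ⇔  (∀r.∀r.¬E ⊓ (∃r.¬D ⊔ ¬C)) unsat w.r.t. T
   apply at x₀: ∀r.∀r.¬E⊑∀r.D
   open: L(x₀) ⊇ {A, E, ¬C, ∀r.D, ∀r.∀r.¬E, …}
2. Hence ∀r.∀r.¬E ⊑ (∀r.D ⊓ C): not entailed.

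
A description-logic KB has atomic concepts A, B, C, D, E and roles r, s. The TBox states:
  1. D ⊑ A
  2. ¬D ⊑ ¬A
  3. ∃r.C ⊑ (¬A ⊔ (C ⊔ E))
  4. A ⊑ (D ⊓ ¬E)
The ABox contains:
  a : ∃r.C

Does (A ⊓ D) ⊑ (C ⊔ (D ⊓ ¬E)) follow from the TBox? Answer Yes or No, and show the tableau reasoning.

Yes

1. (A ⊓ D) ⊑ (C ⊔ (D ⊓ ¬E))  ⇔  ((A ⊓ D) ⊓ (¬C ⊓ (¬D ⊔ E))) unsat w.r.t. T
   all branches close; clash {E, ¬E} at x₀
2. Hence (A ⊓ D) ⊑ (C ⊔ (D ⊓ ¬E)): entailed.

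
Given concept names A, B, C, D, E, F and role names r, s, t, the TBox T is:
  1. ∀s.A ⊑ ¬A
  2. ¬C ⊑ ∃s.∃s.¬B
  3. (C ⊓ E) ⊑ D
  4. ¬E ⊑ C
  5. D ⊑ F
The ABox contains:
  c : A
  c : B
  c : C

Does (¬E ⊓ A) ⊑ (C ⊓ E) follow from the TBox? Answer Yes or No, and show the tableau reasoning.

1. (¬E ⊓ A) ⊑ (C ⊓ E)  ⇔  ((¬E ⊓ A) ⊓ (¬C ⊔ ¬E)) unsat w.r.t. T
   apply at x₀: ¬E⊑C
   open: L(x₀) ⊇ {A, C, ¬D, ¬E, ∃s.¬A} (+ ∃-successors)
2. Hence (¬E ⊓ A) ⊑ (C ⊓ E): not entailed.

No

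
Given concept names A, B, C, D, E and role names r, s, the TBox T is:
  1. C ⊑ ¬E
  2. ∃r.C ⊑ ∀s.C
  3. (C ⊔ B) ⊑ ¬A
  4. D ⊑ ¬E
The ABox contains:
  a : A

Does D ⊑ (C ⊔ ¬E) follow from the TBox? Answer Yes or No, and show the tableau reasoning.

Yes

1. D ⊑ (C ⊔ ¬E)  ⇔  (D ⊓ (¬C ⊓ E)) unsat w.r.t. T
   all branches close; clash {E, ¬E} at x₀
2. Hence D ⊑ (C ⊔ ¬E): entailed.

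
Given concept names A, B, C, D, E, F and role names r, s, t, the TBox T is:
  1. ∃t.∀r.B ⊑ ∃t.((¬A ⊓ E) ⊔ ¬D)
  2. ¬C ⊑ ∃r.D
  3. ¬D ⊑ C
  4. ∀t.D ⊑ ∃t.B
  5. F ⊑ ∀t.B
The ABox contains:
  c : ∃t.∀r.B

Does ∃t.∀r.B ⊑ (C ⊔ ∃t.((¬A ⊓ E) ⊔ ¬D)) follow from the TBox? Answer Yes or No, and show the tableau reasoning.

Yes

1. ∃t.∀r.B ⊑ (C ⊔ ∃t.((¬A ⊓ E) ⊔ ¬D))  ⇔  (∃t.∀r.B ⊓ (¬C ⊓ ∀t.((A ⊔ ¬E) ⊓ D))) unsat w.r.t. T
   all branches close; clash {C, ¬C} at x₀
2. Hence ∃t.∀r.B ⊑ (C ⊔ ∃t.((¬A ⊓ E) ⊔ ¬D)): entailed.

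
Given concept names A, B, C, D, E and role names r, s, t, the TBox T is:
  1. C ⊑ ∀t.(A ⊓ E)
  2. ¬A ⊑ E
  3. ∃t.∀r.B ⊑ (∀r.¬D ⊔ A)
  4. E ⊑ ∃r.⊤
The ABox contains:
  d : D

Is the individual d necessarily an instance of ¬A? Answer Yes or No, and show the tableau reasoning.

1. d : ¬A?  L(d) = {D} ∪ {A}
   open: L(d) ⊇ {A, D, ¬C, ¬E, ∀t.∃r.¬B} — d ∉ ¬A possible
2. Hence d : ¬A: not entailed.

No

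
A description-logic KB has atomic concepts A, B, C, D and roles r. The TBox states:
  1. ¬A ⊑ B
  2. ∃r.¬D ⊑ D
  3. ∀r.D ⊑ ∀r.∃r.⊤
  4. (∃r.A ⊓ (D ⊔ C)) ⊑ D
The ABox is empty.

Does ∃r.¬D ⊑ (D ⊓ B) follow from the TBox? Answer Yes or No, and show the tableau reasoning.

1. ∃r.¬D ⊑ (D ⊓ B)  ⇔  (∃r.¬D ⊓ (¬D ⊔ ¬B)) unsat w.r.t. T
   apply at x₀: ∃r.¬D⊑D
   open: L(x₀) ⊇ {A, D, ¬B, ∃r.¬D} (+ ∃-successors)
2. Hence ∃r.¬D ⊑ (D ⊓ B): not entailed.

No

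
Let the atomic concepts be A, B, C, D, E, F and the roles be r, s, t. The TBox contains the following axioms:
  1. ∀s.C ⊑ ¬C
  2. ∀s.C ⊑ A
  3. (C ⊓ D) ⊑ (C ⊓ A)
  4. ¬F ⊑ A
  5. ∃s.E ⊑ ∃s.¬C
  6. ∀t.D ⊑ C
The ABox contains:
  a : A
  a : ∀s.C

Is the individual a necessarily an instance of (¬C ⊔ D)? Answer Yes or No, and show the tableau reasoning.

1. a : (¬C ⊔ D)?  L(a) = {A, ∀s.C} ∪ {(C ⊓ ¬D)}
   clash {C, ¬C} at an ∃-successor — a ∈ (¬C ⊔ D)
2. Hence a : (¬C ⊔ D): entailed.

Yes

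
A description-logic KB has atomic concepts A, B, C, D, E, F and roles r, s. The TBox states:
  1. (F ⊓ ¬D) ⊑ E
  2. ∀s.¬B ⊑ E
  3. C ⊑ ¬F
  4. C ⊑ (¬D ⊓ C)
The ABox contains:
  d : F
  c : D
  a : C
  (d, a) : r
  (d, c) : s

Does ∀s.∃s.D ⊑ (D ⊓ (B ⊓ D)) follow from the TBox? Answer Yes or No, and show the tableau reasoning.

1. ∀s.∃s.D ⊑ (D ⊓ (B ⊓ D))  ⇔  (∀s.∃s.D ⊓ (¬D ⊔ (¬B ⊔ ¬D))) unsat w.r.t. T
   open: L(x₀) ⊇ {¬C, ¬D, ¬F, ∀s.∃s.D, ∃s.B} (+ ∃-successors)
2. Hence ∀s.∃s.D ⊑ (D ⊓ (B ⊓ D)): not entailed.

No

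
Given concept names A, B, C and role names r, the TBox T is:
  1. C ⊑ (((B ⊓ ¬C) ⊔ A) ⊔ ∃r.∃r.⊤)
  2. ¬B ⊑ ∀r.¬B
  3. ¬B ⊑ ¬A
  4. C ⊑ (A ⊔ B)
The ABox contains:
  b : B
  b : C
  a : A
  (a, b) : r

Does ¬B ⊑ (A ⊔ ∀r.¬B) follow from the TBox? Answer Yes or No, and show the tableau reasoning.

1. ¬B ⊑ (A ⊔ ∀r.¬B)  ⇔  (¬B ⊓ (¬A ⊓ ∃r.B)) unsat w.r.t. T
   all branches close; clash {B, ¬B} at x₀
2. Hence ¬B ⊑ (A ⊔ ∀r.¬B): entailed.

Yes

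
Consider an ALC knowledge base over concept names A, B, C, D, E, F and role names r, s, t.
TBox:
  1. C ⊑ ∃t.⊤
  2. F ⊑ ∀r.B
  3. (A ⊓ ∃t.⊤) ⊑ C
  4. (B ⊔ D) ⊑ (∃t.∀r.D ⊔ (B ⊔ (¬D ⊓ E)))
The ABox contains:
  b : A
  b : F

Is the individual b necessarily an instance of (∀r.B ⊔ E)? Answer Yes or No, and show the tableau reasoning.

Yes

1. b : (∀r.B ⊔ E)?  L(b) = {A, F} ∪ {(∃r.¬B ⊓ ¬E)}
   clash {E, ¬E} at b — b ∈ (∀r.B ⊔ E)
2. Hence b : (∀r.B ⊔ E): entailed.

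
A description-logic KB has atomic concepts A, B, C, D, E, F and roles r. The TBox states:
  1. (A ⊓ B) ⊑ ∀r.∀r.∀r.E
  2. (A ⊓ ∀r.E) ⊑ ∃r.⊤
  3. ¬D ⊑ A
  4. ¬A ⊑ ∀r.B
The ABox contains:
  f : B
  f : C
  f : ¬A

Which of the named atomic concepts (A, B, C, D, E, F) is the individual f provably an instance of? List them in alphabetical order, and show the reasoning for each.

1. f : A?  L(f) = {B, C, ¬A} ∪ {¬A}
   apply at f: ¬A⊑∀r.B
   open: L(f) ⊇ {B, C, D, ¬A, ∀r.B} — f ∉ A possible
2. f : B?  L(f) = {B, C, ¬A} ∪ {¬B}
   clash {B, ¬B} at f — f ∈ B
3. f : C?  L(f) = {B, C, ¬A} ∪ {¬C}
   clash {C, ¬C} at f — f ∈ C
4. f : D?  L(f) = {B, C, ¬A} ∪ {¬D}
   clash {A, ¬A} at f — f ∈ D
5. f : E?  L(f) = {B, C, ¬A} ∪ {¬E}
   apply at f: ¬A⊑∀r.B
   open: L(f) ⊇ {B, C, D, ¬A, ¬E, …} — f ∉ E possible
6. f : F?  L(f) = {B, C, ¬A} ∪ {¬F}
   apply at f: ¬A⊑∀r.B
   open: L(f) ⊇ {B, C, D, ¬A, ¬F, …} — f ∉ F possible
7. Entailed for f: {B, C, D}

{B, C, D}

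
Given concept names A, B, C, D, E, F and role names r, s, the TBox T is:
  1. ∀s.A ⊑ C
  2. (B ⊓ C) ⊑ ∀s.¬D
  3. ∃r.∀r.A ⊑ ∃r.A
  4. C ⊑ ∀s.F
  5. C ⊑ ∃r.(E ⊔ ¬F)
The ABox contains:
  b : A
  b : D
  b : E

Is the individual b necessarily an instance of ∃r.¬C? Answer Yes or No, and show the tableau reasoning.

1. b : ∃r.¬C?  L(b) = {A, D, E} ∪ {∀r.C}
   open: L(b) ⊇ {A, D, E, ¬C, ∀r.C, …} (+ ∃-successors) — b ∉ ∃r.¬C possible
2. Hence b : ∃r.¬C: not entailed.

No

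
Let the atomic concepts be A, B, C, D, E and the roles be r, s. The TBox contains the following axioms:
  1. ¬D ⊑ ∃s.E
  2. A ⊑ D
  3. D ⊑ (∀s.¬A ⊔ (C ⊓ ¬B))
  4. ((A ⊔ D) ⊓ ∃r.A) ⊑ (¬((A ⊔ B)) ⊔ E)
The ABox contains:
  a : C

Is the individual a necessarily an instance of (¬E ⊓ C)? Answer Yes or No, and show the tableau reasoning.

No

1. a : (¬E ⊓ C)?  L(a) = {C} ∪ {(E ⊔ ¬C)}
   open: L(a) ⊇ {C, D, E, ∀r.¬A, ∀s.¬A} — a ∉ (¬E ⊓ C) possible
2. Hence a : (¬E ⊓ C): not entailed.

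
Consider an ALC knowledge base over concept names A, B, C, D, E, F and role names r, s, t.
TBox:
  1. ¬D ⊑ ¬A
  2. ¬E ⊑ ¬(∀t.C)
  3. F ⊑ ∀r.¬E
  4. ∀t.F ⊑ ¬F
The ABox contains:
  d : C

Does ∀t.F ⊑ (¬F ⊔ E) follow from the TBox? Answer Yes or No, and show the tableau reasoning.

Yes

1. ∀t.F ⊑ (¬F ⊔ E)  ⇔  (∀t.F ⊓ (F ⊓ ¬E)) unsat w.r.t. T
   all branches close; clash {F, ¬F} at x₀
2. Hence ∀t.F ⊑ (¬F ⊔ E): entailed.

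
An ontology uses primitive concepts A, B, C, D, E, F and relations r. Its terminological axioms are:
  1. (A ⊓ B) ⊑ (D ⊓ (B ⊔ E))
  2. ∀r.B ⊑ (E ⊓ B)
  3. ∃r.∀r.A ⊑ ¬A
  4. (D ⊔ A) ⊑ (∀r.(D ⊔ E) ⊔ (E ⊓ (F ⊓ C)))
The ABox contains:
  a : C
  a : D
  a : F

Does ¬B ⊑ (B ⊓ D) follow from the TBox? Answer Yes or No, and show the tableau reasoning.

No

1. ¬B ⊑ (B ⊓ D)  ⇔  (¬B ⊓ (¬B ⊔ ¬D)) unsat w.r.t. T
   open: L(x₀) ⊇ {¬A, ¬B, ¬D, ∃r.¬B} (+ ∃-successors)
2. Hence ¬B ⊑ (B ⊓ D): not entailed.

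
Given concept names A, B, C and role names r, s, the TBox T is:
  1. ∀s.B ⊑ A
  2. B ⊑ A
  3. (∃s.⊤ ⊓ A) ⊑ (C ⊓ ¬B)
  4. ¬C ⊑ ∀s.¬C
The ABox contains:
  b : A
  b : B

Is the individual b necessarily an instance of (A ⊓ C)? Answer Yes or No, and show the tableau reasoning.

No

1. b : (A ⊓ C)?  L(b) = {A, B} ∪ {(¬A ⊔ ¬C)}
   open: L(b) ⊇ {A, B, ¬C, ∀s.¬C, ∀s.⊥} — b ∉ (A ⊓ C) possible
2. Hence b : (A ⊓ C): not entailed.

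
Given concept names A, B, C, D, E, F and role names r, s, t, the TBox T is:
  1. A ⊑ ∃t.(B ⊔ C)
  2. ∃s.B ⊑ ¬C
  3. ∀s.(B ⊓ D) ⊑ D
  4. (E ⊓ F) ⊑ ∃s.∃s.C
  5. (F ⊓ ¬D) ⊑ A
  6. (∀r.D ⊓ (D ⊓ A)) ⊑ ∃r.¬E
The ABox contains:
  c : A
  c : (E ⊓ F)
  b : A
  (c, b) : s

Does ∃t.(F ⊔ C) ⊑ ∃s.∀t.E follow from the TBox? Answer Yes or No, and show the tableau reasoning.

1. ∃t.(F ⊔ C) ⊑ ∃s.∀t.E  ⇔  (∃t.(F ⊔ C) ⊓ ∀s.∃t.¬E) unsat w.r.t. T
   open: L(x₀) ⊇ {¬A, ¬E, ¬F, ∀s.¬B, ∀s.∃t.¬E, …} (+ ∃-successors)
2. Hence ∃t.(F ⊔ C) ⊑ ∃s.∀t.E: not entailed.

No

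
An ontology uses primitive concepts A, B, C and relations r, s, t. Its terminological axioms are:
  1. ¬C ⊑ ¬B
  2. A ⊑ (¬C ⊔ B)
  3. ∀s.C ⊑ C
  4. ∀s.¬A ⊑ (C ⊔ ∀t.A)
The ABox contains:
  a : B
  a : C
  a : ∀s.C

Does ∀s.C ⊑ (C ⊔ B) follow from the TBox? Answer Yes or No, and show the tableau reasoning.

Yes

1. ∀s.C ⊑ (C ⊔ B)  ⇔  (∀s.C ⊓ (¬C ⊓ ¬B)) unsat w.r.t. T
   all branches close; clash {C, ¬C} at x₀
2. Hence ∀s.C ⊑ (C ⊔ B): entailed.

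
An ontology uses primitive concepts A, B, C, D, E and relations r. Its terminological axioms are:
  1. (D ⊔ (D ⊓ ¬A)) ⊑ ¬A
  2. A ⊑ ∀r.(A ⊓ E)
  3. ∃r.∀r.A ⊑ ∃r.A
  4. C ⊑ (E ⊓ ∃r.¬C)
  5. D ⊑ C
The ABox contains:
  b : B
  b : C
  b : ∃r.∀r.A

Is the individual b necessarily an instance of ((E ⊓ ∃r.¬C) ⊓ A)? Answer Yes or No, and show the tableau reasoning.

1. b : ((E ⊓ ∃r.¬C) ⊓ A)?  L(b) = {B, C, ∃r.∀r.A} ∪ {((¬E ⊔ ∀r.C) ⊔ ¬A)}
   apply at b: ∃r.∀r.A⊑∃r.A; C⊑(E ⊓ ∃r.¬C)
   open: L(b) ⊇ {B, C, E, ¬A, ∃r.A, …} (+ ∃-successors) — b ∉ ((E ⊓ ∃r.¬C) ⊓ A) possible
2. Hence b : ((E ⊓ ∃r.¬C) ⊓ A): not entailed.

No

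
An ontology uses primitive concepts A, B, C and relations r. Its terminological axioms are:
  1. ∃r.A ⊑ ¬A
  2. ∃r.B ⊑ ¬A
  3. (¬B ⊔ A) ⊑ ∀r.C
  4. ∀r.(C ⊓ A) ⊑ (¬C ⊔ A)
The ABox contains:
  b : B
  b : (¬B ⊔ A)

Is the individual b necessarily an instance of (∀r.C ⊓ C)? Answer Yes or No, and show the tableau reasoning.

1. b : (∀r.C ⊓ C)?  L(b) = {B, (¬B ⊔ A)} ∪ {(∃r.¬C ⊔ ¬C)}
   apply at b: (¬B ⊔ A)⊑∀r.C
   open: L(b) ⊇ {A, B, ¬C, ∀r.C, ∀r.¬A, …} (+ ∃-successors) — b ∉ (∀r.C ⊓ C) possible
2. Hence b : (∀r.C ⊓ C): not entailed.

No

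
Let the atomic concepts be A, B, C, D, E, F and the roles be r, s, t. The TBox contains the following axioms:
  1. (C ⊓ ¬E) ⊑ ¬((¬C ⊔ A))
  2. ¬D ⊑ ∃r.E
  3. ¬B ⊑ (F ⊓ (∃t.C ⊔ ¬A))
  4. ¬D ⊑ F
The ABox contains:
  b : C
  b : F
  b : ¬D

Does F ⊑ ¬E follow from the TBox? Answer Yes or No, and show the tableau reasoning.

No

1. F ⊑ ¬E  ⇔  (F ⊓ E) unsat w.r.t. T
   open: L(x₀) ⊇ {B, D, E, F}
2. Hence F ⊑ ¬E: not entailed.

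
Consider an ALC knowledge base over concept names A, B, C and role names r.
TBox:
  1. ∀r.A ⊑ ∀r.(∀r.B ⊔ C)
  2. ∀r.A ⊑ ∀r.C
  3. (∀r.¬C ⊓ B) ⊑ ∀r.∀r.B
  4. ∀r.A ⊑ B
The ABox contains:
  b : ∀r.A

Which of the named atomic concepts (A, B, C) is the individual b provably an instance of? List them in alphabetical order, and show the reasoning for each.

1. b : A?  L(b) = {∀r.A} ∪ {¬A}
   apply at b: ∀r.A⊑∀r.(∀r.B ⊔ C); ∀r.A⊑∀r.C; ∀r.A⊑B
   open: L(b) ⊇ {B, ¬A, ∀r.(∀r.B ⊔ C), ∀r.A, ∀r.C, …} (+ ∃-successors) — b ∉ A possible
2. b : B?  L(b) = {∀r.A} ∪ {¬B}
   clash {B, ¬B} at b — b ∈ B
3. b : C?  L(b) = {∀r.A} ∪ {¬C}
   apply at b: ∀r.A⊑∀r.(∀r.B ⊔ C); ∀r.A⊑∀r.C; ∀r.A⊑B
   open: L(b) ⊇ {B, ¬C, ∀r.(∀r.B ⊔ C), ∀r.A, ∀r.C, …} (+ ∃-successors) — b ∉ C possible
4. Entailed for b: {B}

{B}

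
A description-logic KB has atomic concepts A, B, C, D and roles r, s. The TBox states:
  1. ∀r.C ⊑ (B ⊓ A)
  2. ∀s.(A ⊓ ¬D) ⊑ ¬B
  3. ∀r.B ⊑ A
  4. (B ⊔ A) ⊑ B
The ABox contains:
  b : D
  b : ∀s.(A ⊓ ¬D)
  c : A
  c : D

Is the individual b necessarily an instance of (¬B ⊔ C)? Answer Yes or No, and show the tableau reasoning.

Yes

1. b : (¬B ⊔ C)?  L(b) = {D, ∀s.(A ⊓ ¬D)} ∪ {(B ⊓ ¬C)}
   clash {B, ¬B} at b — b ∈ (¬B ⊔ C)
2. Hence b : (¬B ⊔ C): entailed.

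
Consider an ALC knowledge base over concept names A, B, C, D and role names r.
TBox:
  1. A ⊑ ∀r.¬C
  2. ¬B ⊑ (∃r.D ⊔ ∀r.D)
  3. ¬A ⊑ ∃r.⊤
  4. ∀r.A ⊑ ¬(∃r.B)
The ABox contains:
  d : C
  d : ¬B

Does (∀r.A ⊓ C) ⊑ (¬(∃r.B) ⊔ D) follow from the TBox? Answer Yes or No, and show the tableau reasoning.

Yes

1. (∀r.A ⊓ C) ⊑ (¬(∃r.B) ⊔ D)  ⇔  ((∀r.A ⊓ C) ⊓ (∃r.B ⊓ ¬D)) unsat w.r.t. T
   all branches close; clash {B, ¬B} at an ∃-successor
2. Hence (∀r.A ⊓ C) ⊑ (¬(∃r.B) ⊔ D): entailed.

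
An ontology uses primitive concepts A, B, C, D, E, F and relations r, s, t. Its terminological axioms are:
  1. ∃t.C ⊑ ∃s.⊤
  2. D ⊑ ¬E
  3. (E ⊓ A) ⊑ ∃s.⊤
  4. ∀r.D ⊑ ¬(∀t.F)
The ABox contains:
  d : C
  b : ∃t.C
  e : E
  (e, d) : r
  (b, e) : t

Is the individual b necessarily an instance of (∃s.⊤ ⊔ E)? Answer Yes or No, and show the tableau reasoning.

1. b : (∃s.⊤ ⊔ E)?  L(b) = {∃t.C} ∪ {(∀s.⊥ ⊓ ¬E)}
   clash ⊥ at an ∃-successor — b ∈ (∃s.⊤ ⊔ E)
2. Hence b : (∃s.⊤ ⊔ E): entailed.

Yes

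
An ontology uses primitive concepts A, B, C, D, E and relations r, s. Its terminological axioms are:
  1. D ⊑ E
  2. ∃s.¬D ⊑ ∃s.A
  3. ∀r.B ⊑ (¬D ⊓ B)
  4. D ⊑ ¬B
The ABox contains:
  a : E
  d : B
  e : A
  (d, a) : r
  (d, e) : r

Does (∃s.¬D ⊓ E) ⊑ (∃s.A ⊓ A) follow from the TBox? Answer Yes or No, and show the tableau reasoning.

No

1. (∃s.¬D ⊓ E) ⊑ (∃s.A ⊓ A)  ⇔  ((∃s.¬D ⊓ E) ⊓ (∀s.¬A ⊔ ¬A)) unsat w.r.t. T
   apply at x₀: ∃s.¬D⊑∃s.A
   open: L(x₀) ⊇ {E, ¬A, ¬D, ∃r.¬B, ∃s.A, …} (+ ∃-successors)
2. Hence (∃s.¬D ⊓ E) ⊑ (∃s.A ⊓ A): not entailed.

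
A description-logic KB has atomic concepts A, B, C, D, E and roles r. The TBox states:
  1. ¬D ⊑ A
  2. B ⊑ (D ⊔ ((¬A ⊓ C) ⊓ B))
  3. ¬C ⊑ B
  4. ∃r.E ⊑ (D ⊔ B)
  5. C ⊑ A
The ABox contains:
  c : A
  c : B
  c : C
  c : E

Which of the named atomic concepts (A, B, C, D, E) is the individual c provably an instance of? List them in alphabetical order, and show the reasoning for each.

{A, B, C, D, E}

1. c : A?  L(c) = {A, B, C, E} ∪ {¬A}
   clash {A, ¬A} at c — c ∈ A
2. c : B?  L(c) = {A, B, C, E} ∪ {¬B}
   clash {B, ¬B} at c — c ∈ B
3. c : C?  L(c) = {A, B, C, E} ∪ {¬C}
   clash {C, ¬C} at c — c ∈ C
4. c : D?  L(c) = {A, B, C, E} ∪ {¬D}
   clash {A, ¬A} at c — c ∈ D
5. c : E?  L(c) = {A, B, C, E} ∪ {¬E}
   clash {E, ¬E} at c — c ∈ E
6. Entailed for c: {A, B, C, D, E}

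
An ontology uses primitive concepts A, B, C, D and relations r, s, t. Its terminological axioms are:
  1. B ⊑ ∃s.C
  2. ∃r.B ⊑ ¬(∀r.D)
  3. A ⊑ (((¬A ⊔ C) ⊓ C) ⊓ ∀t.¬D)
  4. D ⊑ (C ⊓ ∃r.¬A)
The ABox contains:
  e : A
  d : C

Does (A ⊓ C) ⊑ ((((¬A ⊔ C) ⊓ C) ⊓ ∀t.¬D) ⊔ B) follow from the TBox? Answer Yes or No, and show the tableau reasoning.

1. (A ⊓ C) ⊑ ((((¬A ⊔ C) ⊓ C) ⊓ ∀t.¬D) ⊔ B)  ⇔  ((A ⊓ C) ⊓ ((((A ⊓ ¬C) ⊔ ¬C) ⊔ ∃t.D) ⊓ ¬B)) unsat w.r.t. T
   all branches close; clash {D, ¬D} at an ∃-successor
2. Hence (A ⊓ C) ⊑ ((((¬A ⊔ C) ⊓ C) ⊓ ∀t.¬D) ⊔ B): entailed.

Yes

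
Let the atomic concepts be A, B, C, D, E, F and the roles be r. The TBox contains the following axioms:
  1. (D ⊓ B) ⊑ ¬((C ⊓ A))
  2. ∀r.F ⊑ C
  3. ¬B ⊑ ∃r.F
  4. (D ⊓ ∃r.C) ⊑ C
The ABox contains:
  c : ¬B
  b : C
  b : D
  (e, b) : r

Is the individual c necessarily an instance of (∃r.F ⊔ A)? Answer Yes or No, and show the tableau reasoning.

1. c : (∃r.F ⊔ A)?  L(c) = {¬B} ∪ {(∀r.¬F ⊓ ¬A)}
   clash {F, ¬F} at an ∃-successor — c ∈ (∃r.F ⊔ A)
2. Hence c : (∃r.F ⊔ A): entailed.

Yes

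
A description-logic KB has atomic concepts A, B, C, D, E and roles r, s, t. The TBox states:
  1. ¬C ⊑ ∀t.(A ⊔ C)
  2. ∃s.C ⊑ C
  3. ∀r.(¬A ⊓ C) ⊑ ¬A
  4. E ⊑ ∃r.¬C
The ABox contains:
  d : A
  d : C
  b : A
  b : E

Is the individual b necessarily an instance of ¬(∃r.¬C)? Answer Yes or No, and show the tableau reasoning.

No

1. b : ¬(∃r.¬C)?  L(b) = {A, E} ∪ {∃r.¬C}
   open: L(b) ⊇ {A, C, E, ∃r.(A ⊔ ¬C), ∃r.¬C} (+ ∃-successors) — b ∉ ¬(∃r.¬C) possible
2. Hence b : ¬(∃r.¬C): not entailed.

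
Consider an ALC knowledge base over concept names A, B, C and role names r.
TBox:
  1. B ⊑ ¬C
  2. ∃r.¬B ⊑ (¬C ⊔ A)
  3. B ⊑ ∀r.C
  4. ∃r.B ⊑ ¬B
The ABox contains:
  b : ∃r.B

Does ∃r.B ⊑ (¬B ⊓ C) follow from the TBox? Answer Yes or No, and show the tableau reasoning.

No

1. ∃r.B ⊑ (¬B ⊓ C)  ⇔  (∃r.B ⊓ (B ⊔ ¬C)) unsat w.r.t. T
   apply at x₀: ∃r.B⊑¬B
   open: L(x₀) ⊇ {¬B, ¬C, ∀r.B, ∃r.B} (+ ∃-successors)
2. Hence ∃r.B ⊑ (¬B ⊓ C): not entailed.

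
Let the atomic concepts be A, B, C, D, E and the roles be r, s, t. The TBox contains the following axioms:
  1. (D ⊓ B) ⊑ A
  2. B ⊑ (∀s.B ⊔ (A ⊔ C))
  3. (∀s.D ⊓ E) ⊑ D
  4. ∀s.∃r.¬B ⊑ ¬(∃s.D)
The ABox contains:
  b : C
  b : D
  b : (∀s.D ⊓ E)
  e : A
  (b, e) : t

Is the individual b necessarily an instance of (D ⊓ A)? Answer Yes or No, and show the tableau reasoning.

No

1. b : (D ⊓ A)?  L(b) = {C, D, (∀s.D ⊓ E)} ∪ {(¬D ⊔ ¬A)}
   open: L(b) ⊇ {C, D, E, ¬A, ¬B, …} (+ ∃-successors) — b ∉ (D ⊓ A) possible
2. Hence b : (D ⊓ A): not entailed.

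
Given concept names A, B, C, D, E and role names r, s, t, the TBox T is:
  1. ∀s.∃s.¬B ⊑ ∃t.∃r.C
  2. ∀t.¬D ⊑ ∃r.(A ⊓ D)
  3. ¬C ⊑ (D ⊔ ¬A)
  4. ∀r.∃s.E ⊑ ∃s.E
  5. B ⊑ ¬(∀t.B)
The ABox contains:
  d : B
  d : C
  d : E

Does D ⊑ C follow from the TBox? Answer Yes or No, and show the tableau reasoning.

No

1. D ⊑ C  ⇔  (D ⊓ ¬C) unsat w.r.t. T
   apply at x₀: ¬C⊑(D ⊔ ¬A)
   open: L(x₀) ⊇ {D, ¬B, ¬C, ∃r.∀s.¬E, ∃s.∀s.B, …} (+ ∃-successors)
2. Hence D ⊑ C: not entailed.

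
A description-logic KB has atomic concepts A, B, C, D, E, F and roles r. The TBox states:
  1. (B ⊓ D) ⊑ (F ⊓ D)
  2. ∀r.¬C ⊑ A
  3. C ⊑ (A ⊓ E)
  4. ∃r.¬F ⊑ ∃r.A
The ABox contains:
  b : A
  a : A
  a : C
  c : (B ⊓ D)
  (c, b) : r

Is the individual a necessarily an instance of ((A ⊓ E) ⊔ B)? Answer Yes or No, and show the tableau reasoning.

Yes

1. a : ((A ⊓ E) ⊔ B)?  L(a) = {A, C} ∪ {((¬A ⊔ ¬E) ⊓ ¬B)}
   clash {E, ¬E} at a — a ∈ ((A ⊓ E) ⊔ B)
2. Hence a : ((A ⊓ E) ⊔ B): entailed.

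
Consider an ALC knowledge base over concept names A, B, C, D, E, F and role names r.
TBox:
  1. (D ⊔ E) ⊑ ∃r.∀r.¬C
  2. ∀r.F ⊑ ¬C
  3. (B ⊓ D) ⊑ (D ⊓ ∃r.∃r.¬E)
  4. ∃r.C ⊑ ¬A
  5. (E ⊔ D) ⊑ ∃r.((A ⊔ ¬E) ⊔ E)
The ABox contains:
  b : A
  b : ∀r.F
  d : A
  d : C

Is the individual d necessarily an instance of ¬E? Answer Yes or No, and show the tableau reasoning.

No

1. d : ¬E?  L(d) = {A, C} ∪ {E}
   open: L(d) ⊇ {A, C, E, ¬B, ∀r.¬C, …} (+ ∃-successors) — d ∉ ¬E possible
2. Hence d : ¬E: not entailed.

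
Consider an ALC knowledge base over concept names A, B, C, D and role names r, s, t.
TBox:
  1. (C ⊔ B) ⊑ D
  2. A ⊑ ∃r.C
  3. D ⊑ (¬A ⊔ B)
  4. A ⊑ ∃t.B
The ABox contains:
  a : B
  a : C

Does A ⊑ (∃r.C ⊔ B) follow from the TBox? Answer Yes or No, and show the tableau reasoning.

1. A ⊑ (∃r.C ⊔ B)  ⇔  (A ⊓ (∀r.¬C ⊓ ¬B)) unsat w.r.t. T
   all branches close; clash {B, ¬B} at x₀
2. Hence A ⊑ (∃r.C ⊔ B): entailed.

Yes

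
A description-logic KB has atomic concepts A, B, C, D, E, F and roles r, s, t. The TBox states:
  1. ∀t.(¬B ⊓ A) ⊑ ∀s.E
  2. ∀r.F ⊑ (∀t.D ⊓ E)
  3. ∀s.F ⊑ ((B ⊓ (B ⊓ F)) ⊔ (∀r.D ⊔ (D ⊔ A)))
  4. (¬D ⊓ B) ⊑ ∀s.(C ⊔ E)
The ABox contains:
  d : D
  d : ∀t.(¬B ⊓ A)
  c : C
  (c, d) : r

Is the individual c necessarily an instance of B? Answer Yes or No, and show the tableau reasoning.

No

1. c : B?  L(c) = {C} ∪ {¬B}
   open: L(c) ⊇ {C, ¬B, ∃r.¬F, ∃s.¬F, ∃t.(B ⊔ ¬A)} (+ ∃-successors) — c ∉ B possible
2. Hence c : B: not entailed.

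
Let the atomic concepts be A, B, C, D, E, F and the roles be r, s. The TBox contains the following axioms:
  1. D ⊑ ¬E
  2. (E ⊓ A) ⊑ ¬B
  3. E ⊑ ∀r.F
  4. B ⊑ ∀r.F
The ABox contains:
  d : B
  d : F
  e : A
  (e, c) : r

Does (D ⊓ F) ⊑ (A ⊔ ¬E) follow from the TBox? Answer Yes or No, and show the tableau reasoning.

1. (D ⊓ F) ⊑ (A ⊔ ¬E)  ⇔  ((D ⊓ F) ⊓ (¬A ⊓ E)) unsat w.r.t. T
   all branches close; clash {E, ¬E} at x₀
2. Hence (D ⊓ F) ⊑ (A ⊔ ¬E): entailed.

Yes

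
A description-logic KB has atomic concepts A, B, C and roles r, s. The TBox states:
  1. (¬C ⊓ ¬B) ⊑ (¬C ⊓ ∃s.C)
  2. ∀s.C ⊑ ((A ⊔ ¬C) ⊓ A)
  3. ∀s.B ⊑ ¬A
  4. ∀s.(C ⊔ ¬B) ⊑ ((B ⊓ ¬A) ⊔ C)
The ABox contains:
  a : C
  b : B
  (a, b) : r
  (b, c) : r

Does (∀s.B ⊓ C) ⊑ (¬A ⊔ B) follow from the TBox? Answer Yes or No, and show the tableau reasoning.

Yes

1. (∀s.B ⊓ C) ⊑ (¬A ⊔ B)  ⇔  ((∀s.B ⊓ C) ⊓ (A ⊓ ¬B)) unsat w.r.t. T
   all branches close; clash {C, ¬C} at x₀
2. Hence (∀s.B ⊓ C) ⊑ (¬A ⊔ B): entailed.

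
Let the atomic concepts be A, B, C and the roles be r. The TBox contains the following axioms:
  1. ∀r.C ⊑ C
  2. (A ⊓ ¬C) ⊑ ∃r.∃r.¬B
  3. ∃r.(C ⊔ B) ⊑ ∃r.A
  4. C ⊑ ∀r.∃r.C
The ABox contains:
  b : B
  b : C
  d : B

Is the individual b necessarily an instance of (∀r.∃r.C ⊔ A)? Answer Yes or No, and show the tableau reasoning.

1. b : (∀r.∃r.C ⊔ A)?  L(b) = {B, C} ∪ {(∃r.∀r.¬C ⊓ ¬A)}
   clash {C, ¬C} at an ∃-successor — b ∈ (∀r.∃r.C ⊔ A)
2. Hence b : (∀r.∃r.C ⊔ A): entailed.

Yes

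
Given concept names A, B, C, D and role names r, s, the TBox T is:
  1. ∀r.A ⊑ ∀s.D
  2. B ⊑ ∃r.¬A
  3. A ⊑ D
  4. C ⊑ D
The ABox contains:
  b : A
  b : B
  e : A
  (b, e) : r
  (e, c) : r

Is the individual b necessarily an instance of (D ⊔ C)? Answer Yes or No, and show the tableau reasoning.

Yes

1. b : (D ⊔ C)?  L(b) = {A, B} ∪ {(¬D ⊓ ¬C)}
   clash {D, ¬D} at b — b ∈ (D ⊔ C)
2. Hence b : (D ⊔ C): entailed.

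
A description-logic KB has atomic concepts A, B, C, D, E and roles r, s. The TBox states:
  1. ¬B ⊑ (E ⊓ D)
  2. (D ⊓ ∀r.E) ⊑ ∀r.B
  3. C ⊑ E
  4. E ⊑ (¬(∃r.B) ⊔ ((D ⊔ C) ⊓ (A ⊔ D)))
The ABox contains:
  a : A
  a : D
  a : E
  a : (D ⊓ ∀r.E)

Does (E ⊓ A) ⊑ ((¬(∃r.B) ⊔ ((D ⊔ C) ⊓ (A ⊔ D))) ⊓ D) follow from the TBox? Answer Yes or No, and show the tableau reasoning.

1. (E ⊓ A) ⊑ ((¬(∃r.B) ⊔ ((D ⊔ C) ⊓ (A ⊔ D))) ⊓ D)  ⇔  ((E ⊓ A) ⊓ ((∃r.B ⊓ ((¬D ⊓ ¬C) ⊔ (¬A ⊓ ¬D))) ⊔ ¬D)) unsat w.r.t. T
   apply at x₀: E⊑(¬(∃r.B) ⊔ ((D ⊔ C) ⊓ (A ⊔ D)))
   open: L(x₀) ⊇ {A, B, E, ¬D, ∀r.¬B}
2. Hence (E ⊓ A) ⊑ ((¬(∃r.B) ⊔ ((D ⊔ C) ⊓ (A ⊔ D))) ⊓ D): not entailed.

No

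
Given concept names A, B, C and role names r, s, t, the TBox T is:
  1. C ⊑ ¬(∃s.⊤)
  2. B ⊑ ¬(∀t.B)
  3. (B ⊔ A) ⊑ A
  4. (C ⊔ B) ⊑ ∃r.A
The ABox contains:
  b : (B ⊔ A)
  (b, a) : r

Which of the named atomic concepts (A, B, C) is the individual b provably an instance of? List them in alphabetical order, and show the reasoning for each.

{A}

1. b : A?  L(b) = {(B ⊔ A)} ∪ {¬A}
   clash {A, ¬A} at b — b ∈ A
2. b : B?  L(b) = {(B ⊔ A)} ∪ {¬B}
   apply at b: (B ⊔ A)⊑A
   open: L(b) ⊇ {A, ¬B, ¬C} — b ∉ B possible
3. b : C?  L(b) = {(B ⊔ A)} ∪ {¬C}
   apply at b: (B ⊔ A)⊑A
   open: L(b) ⊇ {A, B, ¬C, ∃r.A, ∃t.¬B} (+ ∃-successors) — b ∉ C possible
4. Entailed for b: {A}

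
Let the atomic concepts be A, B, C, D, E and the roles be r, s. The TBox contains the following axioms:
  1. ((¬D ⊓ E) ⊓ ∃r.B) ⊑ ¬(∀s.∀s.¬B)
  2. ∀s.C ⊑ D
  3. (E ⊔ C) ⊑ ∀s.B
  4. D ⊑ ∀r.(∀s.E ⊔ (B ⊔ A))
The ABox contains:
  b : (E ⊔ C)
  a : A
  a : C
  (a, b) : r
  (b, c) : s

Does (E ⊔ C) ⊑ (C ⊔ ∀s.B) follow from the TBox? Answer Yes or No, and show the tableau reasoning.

1. (E ⊔ C) ⊑ (C ⊔ ∀s.B)  ⇔  ((E ⊔ C) ⊓ (¬C ⊓ ∃s.¬B)) unsat w.r.t. T
   all branches close; clash {C, ¬C} at x₀
2. Hence (E ⊔ C) ⊑ (C ⊔ ∀s.B): entailed.

Yes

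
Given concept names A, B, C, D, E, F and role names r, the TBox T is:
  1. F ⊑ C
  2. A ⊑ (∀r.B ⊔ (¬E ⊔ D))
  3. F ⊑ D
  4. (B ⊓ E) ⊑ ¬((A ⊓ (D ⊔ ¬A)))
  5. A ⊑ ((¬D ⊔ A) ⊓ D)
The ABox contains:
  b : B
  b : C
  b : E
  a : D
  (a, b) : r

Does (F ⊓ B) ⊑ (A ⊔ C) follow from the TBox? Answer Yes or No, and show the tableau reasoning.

Yes

1. (F ⊓ B) ⊑ (A ⊔ C)  ⇔  ((F ⊓ B) ⊓ (¬A ⊓ ¬C)) unsat w.r.t. T
   all branches close; clash {C, ¬C} at x₀
2. Hence (F ⊓ B) ⊑ (A ⊔ C): entailed.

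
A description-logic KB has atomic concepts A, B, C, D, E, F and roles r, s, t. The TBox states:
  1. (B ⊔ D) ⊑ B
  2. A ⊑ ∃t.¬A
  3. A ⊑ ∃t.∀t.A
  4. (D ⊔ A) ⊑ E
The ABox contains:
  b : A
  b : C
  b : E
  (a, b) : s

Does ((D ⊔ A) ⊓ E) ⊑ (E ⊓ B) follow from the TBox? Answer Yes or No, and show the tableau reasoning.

1. ((D ⊔ A) ⊓ E) ⊑ (E ⊓ B)  ⇔  (((D ⊔ A) ⊓ E) ⊓ (¬E ⊔ ¬B)) unsat w.r.t. T
   open: L(x₀) ⊇ {A, E, ¬B, ¬D, ∃t.¬A, …} (+ ∃-successors)
2. Hence ((D ⊔ A) ⊓ E) ⊑ (E ⊓ B): not entailed.

No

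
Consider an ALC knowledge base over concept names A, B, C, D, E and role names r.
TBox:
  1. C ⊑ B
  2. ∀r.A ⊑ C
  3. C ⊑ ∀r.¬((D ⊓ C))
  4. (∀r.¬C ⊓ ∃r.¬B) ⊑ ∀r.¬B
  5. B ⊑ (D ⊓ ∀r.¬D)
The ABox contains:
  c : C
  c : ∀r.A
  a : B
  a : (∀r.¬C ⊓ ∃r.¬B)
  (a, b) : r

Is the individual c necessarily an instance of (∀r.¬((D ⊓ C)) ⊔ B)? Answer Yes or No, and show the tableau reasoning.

1. c : (∀r.¬((D ⊓ C)) ⊔ B)?  L(c) = {C, ∀r.A} ∪ {(∃r.(D ⊓ C) ⊓ ¬B)}
   clash {B, ¬B} at c — c ∈ (∀r.¬((D ⊓ C)) ⊔ B)
2. Hence c : (∀r.¬((D ⊓ C)) ⊔ B): entailed.

Yes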